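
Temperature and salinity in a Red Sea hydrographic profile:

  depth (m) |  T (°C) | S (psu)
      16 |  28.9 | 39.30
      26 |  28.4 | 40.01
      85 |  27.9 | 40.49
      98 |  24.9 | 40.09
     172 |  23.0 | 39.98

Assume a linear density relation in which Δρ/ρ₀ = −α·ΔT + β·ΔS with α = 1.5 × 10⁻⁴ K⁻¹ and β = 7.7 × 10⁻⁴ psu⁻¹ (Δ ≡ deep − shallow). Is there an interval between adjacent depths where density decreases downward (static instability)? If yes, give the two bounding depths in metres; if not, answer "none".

none

Evaluate Δρ/ρ₀ = −αΔT + βΔS across each adjacent pair:
  16–26 m: −αΔT+βΔS = −(1.5 × 10⁻⁴)(-0.5)+(7.7 × 10⁻⁴)(+0.71) = 6.2 × 10⁻⁴ → stable
  26–85 m: −αΔT+βΔS = −(1.5 × 10⁻⁴)(-0.5)+(7.7 × 10⁻⁴)(+0.48) = 4.4 × 10⁻⁴ → stable
  85–98 m: −αΔT+βΔS = −(1.5 × 10⁻⁴)(-3.0)+(7.7 × 10⁻⁴)(-0.40) = 1.4 × 10⁻⁴ → stable
  98–172 m: −αΔT+βΔS = −(1.5 × 10⁻⁴)(-1.9)+(7.7 × 10⁻⁴)(-0.11) = 2.0 × 10⁻⁴ → stable
Every interval has Δρ > 0: the column is stably stratified throughout.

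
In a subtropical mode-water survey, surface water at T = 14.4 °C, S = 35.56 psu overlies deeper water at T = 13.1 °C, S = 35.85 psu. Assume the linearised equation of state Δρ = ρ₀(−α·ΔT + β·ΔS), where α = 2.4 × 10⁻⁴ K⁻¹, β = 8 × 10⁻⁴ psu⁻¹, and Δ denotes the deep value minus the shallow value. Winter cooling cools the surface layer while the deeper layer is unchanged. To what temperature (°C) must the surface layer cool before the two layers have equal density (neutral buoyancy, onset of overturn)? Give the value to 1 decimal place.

Neutral buoyancy requires Δρ = 0, i.e. −α(T_deep − T_surf′) + β(S_deep − S_surf) = 0.
T_surf′ = T_deep − (β/α)·ΔS = 13.1 − (8 × 10⁻⁴/2.4 × 10⁻⁴)·(+0.29) = 12.133 °C.
Cooling required: 14.4 − (12.133) = 2.267 °C.

12.1 °C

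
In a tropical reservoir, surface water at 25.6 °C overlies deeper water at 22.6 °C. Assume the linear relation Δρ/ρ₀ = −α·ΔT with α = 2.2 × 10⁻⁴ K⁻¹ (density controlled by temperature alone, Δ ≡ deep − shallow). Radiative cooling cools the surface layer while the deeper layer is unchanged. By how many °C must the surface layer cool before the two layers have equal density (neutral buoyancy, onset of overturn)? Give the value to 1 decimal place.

With temperature the only control, equal density requires T_surf′ = T_deep.
T_surf′ = 22.6 °C.
Cooling required: 25.6 − 22.6 = 3.0 °C.

3.0 °C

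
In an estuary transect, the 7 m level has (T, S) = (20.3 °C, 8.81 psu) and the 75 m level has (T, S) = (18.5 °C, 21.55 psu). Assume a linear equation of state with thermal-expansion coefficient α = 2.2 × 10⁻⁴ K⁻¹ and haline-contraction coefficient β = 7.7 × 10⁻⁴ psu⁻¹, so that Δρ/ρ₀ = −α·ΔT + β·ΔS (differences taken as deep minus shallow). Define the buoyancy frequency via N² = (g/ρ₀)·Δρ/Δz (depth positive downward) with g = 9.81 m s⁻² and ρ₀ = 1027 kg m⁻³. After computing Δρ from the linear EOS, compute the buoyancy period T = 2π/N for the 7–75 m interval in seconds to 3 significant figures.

164 s

ΔT = -1.8 K, ΔS = +12.74 psu (deep − shallow).
Δρ/ρ₀ = −αΔT + βΔS = 3.96 × 10⁻⁴ + 9.8098 × 10⁻³ = 0.0102058, so Δρ ≈ 10.48 kg m⁻³.
N² = (g/ρ₀)·Δρ/Δz = g·(Δρ/ρ₀)/Δz = 9.81 × 0.0102058 / 68 = 1.4723 × 10⁻³ s⁻².
N = √(1.4723 × 10⁻³) = 0.038371 rad s⁻¹ → T = 2π/N = 163.75 s ≈ 164 s.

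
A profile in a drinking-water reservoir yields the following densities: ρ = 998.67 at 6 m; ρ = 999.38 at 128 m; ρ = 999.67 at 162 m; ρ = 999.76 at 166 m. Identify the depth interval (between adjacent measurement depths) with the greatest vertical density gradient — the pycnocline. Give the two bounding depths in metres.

Compute the density gradient over each adjacent pair:
  6–128 m: Δρ/Δz = 0.71/122 = 5.8 × 10⁻³ kg m⁻⁴
  128–162 m: Δρ/Δz = 0.29/34 = 8.5 × 10⁻³ kg m⁻⁴
  162–166 m: Δρ/Δz = 0.09/4 = 0.022 kg m⁻⁴
The largest gradient is in the 162–166 m interval — the pycnocline.

162–166 m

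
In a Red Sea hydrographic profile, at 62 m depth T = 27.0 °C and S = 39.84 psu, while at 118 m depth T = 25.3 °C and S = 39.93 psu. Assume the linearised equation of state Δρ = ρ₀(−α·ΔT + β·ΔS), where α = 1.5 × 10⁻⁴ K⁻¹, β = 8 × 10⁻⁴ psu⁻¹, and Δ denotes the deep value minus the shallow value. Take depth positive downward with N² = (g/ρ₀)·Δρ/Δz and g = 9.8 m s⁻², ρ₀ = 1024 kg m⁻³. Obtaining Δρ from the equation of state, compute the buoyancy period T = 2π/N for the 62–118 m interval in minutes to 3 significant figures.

13.8 min

ΔT = -1.7 K, ΔS = +0.09 psu (deep − shallow).
Δρ/ρ₀ = −αΔT + βΔS = 2.55 × 10⁻⁴ + 7.20 × 10⁻⁵ = 3.27 × 10⁻⁴, so Δρ ≈ 0.3348 kg m⁻³.
N² = (g/ρ₀)·Δρ/Δz = g·(Δρ/ρ₀)/Δz = 9.8 × 3.27 × 10⁻⁴ / 56 = 5.7225 × 10⁻⁵ s⁻².
N = √(5.7225 × 10⁻⁵) = 7.5647 × 10⁻³ rad s⁻¹ → T = 2π/N = 830.59 s = 13.843 min ≈ 13.8 min.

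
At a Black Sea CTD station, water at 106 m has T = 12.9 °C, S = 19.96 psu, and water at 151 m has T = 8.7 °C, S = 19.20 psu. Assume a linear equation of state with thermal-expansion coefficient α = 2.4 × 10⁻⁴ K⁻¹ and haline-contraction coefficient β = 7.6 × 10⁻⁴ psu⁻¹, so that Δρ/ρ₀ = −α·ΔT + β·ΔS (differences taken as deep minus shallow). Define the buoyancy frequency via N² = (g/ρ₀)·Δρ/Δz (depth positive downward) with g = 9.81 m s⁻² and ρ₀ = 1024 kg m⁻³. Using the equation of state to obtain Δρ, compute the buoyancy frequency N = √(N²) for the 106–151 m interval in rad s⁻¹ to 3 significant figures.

9.69 × 10⁻³ rad s⁻¹

ΔT = -4.2 K, ΔS = -0.76 psu (deep − shallow).
Δρ/ρ₀ = −αΔT + βΔS = 1.008 × 10⁻³ − 5.776 × 10⁻⁴ = 4.304 × 10⁻⁴, so Δρ ≈ 0.4407 kg m⁻³.
N² = (g/ρ₀)·Δρ/Δz = g·(Δρ/ρ₀)/Δz = 9.81 × 4.304 × 10⁻⁴ / 45 = 9.3827 × 10⁻⁵ s⁻².
N = √(9.3827 × 10⁻⁵) = 9.6864 × 10⁻³ rad s⁻¹ ≈ 9.69 × 10⁻³ rad s⁻¹.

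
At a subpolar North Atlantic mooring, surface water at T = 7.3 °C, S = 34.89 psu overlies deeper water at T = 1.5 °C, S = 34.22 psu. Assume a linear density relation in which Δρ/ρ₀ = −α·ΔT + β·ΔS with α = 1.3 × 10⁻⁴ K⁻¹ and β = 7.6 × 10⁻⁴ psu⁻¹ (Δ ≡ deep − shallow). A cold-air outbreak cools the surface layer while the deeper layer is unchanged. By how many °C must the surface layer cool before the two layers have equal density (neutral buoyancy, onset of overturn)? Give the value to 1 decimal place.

1.9 °C

Neutral buoyancy requires Δρ = 0, i.e. −α(T_deep − T_surf′) + β(S_deep − S_surf) = 0.
T_surf′ = T_deep − (β/α)·ΔS = 1.5 − (7.6 × 10⁻⁴/1.3 × 10⁻⁴)·(-0.67) = 5.417 °C.
Cooling required: 7.3 − (5.417) = 1.883 °C.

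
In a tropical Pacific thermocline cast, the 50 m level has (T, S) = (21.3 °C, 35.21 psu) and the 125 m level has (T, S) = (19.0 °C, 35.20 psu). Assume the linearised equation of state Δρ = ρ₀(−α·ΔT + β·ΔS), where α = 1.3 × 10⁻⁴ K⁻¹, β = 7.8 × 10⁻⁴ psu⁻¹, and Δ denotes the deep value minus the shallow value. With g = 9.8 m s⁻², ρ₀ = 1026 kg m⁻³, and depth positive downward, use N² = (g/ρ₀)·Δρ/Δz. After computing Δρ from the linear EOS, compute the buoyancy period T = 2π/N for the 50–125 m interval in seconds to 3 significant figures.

ΔT = -2.3 K, ΔS = -0.01 psu (deep − shallow).
Δρ/ρ₀ = −αΔT + βΔS = 2.99 × 10⁻⁴ − 7.80 × 10⁻⁶ = 2.912 × 10⁻⁴, so Δρ ≈ 0.2988 kg m⁻³.
N² = (g/ρ₀)·Δρ/Δz = g·(Δρ/ρ₀)/Δz = 9.8 × 2.912 × 10⁻⁴ / 75 = 3.8050 × 10⁻⁵ s⁻².
N = √(3.8050 × 10⁻⁵) = 6.1685 × 10⁻³ rad s⁻¹ → T = 2π/N = 1.0186 × 10³ s ≈ 1.02 × 10³ s.

1.02 × 10³ s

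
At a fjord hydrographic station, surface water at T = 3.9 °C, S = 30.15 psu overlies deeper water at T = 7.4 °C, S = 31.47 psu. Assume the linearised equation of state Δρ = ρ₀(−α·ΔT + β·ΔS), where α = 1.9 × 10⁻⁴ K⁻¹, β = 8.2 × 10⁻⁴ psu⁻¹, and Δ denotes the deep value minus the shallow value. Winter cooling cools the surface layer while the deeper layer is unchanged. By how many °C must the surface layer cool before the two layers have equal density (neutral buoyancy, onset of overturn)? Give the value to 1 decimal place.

Neutral buoyancy requires Δρ = 0, i.e. −α(T_deep − T_surf′) + β(S_deep − S_surf) = 0.
T_surf′ = T_deep − (β/α)·ΔS = 7.4 − (8.2 × 10⁻⁴/1.9 × 10⁻⁴)·(+1.32) = 1.703 °C.
Cooling required: 3.9 − (1.703) = 2.197 °C.

2.2 °C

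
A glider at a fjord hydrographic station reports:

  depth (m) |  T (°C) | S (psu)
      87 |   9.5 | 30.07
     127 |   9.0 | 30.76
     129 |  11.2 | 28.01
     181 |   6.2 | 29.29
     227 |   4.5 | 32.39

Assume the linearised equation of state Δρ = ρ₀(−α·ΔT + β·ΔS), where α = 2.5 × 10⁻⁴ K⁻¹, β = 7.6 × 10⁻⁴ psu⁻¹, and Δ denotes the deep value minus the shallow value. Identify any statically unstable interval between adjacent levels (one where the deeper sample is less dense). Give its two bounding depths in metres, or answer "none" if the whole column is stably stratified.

127–129 m

Evaluate Δρ/ρ₀ = −αΔT + βΔS across each adjacent pair:
  87–127 m: −αΔT+βΔS = −(2.5 × 10⁻⁴)(-0.5)+(7.6 × 10⁻⁴)(+0.69) = 6.5 × 10⁻⁴ → stable
  127–129 m: −αΔT+βΔS = −(2.5 × 10⁻⁴)(+2.2)+(7.6 × 10⁻⁴)(-2.75) = -2.6 × 10⁻³ → UNSTABLE
  129–181 m: −αΔT+βΔS = −(2.5 × 10⁻⁴)(-5.0)+(7.6 × 10⁻⁴)(+1.28) = 2.2 × 10⁻³ → stable
  181–227 m: −αΔT+βΔS = −(2.5 × 10⁻⁴)(-1.7)+(7.6 × 10⁻⁴)(+3.10) = 2.8 × 10⁻³ → stable
The 127–129 m interval has Δρ < 0: lighter water underlies denser water.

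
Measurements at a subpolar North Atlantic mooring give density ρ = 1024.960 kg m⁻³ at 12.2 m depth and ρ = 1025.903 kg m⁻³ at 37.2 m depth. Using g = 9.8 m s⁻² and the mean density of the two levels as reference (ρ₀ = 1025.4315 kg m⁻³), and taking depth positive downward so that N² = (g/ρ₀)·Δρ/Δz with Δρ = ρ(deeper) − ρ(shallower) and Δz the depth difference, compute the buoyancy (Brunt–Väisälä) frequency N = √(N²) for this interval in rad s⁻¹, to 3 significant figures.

0.0190 rad s⁻¹

Δρ = 1025.903 − 1024.960 = 0.943 kg m⁻³ over Δz = 37.2 − 12.2 = 25 m.
N² = (9.8/1025.4315) × (0.943/25) = 3.6049 × 10⁻⁴ s⁻².
N = √(3.6049 × 10⁻⁴) = 0.018987 rad s⁻¹ ≈ 0.0190 rad s⁻¹.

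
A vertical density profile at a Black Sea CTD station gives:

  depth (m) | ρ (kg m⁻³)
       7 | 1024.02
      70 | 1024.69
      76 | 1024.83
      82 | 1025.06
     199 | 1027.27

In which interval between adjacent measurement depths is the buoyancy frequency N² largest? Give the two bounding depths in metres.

76–82 m

Compute the density gradient over each adjacent pair:
  7–70 m: Δρ/Δz = 0.67/63 = 0.011 kg m⁻⁴
  70–76 m: Δρ/Δz = 0.14/6 = 0.023 kg m⁻⁴
  76–82 m: Δρ/Δz = 0.23/6 = 0.038 kg m⁻⁴
  82–199 m: Δρ/Δz = 2.21/117 = 0.019 kg m⁻⁴
The largest gradient is in the 76–82 m interval — the pycnocline.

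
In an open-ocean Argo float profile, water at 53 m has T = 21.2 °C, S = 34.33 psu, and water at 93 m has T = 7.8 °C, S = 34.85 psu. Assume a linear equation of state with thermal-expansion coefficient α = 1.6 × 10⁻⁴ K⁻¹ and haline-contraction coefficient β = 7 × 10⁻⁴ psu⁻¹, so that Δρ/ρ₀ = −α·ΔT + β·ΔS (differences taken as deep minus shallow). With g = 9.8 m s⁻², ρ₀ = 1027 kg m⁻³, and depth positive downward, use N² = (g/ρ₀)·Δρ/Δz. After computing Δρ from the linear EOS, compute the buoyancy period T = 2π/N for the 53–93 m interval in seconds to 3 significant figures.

253 s

ΔT = -13.4 K, ΔS = +0.52 psu (deep − shallow).
Δρ/ρ₀ = −αΔT + βΔS = 2.144 × 10⁻³ + 3.64 × 10⁻⁴ = 2.508 × 10⁻³, so Δρ ≈ 2.576 kg m⁻³.
N² = (g/ρ₀)·Δρ/Δz = g·(Δρ/ρ₀)/Δz = 9.8 × 2.508 × 10⁻³ / 40 = 6.1446 × 10⁻⁴ s⁻².
N = √(6.1446 × 10⁻⁴) = 0.024788 rad s⁻¹ → T = 2π/N = 253.48 s ≈ 253 s.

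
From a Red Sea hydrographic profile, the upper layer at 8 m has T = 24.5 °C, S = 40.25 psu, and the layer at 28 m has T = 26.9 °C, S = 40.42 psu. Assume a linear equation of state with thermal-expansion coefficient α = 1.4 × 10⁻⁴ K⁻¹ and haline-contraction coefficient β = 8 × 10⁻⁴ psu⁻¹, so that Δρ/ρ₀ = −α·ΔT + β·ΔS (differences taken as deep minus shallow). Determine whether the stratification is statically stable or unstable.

unstable

ΔT = 26.9 − 24.5 = +2.4 K and ΔS = 40.42 − 40.25 = +0.17 psu (deep − shallow).
−αΔT = -3.36 × 10⁻⁴; βΔS = 1.36 × 10⁻⁴; sum Δρ/ρ₀ = -2.00 × 10⁻⁴.
Δρ/ρ₀ < 0, so Δρ < 0: deeper water is lighter → statically unstable; the column would overturn.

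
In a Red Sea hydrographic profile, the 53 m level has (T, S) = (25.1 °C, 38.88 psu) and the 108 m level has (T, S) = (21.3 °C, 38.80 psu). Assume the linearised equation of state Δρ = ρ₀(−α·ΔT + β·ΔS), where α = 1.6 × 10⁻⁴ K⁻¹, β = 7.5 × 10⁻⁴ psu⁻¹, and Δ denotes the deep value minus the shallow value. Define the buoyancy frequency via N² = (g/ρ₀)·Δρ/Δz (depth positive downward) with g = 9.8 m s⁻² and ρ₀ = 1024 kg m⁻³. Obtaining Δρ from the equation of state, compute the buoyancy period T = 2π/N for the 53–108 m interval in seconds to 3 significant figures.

636 s

ΔT = -3.8 K, ΔS = -0.08 psu (deep − shallow).
Δρ/ρ₀ = −αΔT + βΔS = 6.08 × 10⁻⁴ − 6.00 × 10⁻⁵ = 5.48 × 10⁻⁴, so Δρ ≈ 0.5612 kg m⁻³.
N² = (g/ρ₀)·Δρ/Δz = g·(Δρ/ρ₀)/Δz = 9.8 × 5.48 × 10⁻⁴ / 55 = 9.7644 × 10⁻⁵ s⁻².
N = √(9.7644 × 10⁻⁵) = 9.8815 × 10⁻³ rad s⁻¹ → T = 2π/N = 635.85 s ≈ 636 s.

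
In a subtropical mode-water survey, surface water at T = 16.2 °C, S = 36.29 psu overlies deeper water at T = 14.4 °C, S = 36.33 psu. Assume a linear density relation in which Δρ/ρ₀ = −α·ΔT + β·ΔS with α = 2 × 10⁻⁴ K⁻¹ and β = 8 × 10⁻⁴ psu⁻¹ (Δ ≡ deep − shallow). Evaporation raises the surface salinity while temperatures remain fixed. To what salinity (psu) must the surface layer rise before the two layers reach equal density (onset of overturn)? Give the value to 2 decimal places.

Neutral buoyancy requires −α(T_deep − T_surf) + β(S_deep − S_surf′) = 0.
S_surf′ = S_deep − (α/β)·ΔT = 36.33 − (2 × 10⁻⁴/8 × 10⁻⁴)·(-1.8) = 36.7800 psu.
Increase required: 36.7800 − 36.29 = 0.4900 psu.

36.78 psu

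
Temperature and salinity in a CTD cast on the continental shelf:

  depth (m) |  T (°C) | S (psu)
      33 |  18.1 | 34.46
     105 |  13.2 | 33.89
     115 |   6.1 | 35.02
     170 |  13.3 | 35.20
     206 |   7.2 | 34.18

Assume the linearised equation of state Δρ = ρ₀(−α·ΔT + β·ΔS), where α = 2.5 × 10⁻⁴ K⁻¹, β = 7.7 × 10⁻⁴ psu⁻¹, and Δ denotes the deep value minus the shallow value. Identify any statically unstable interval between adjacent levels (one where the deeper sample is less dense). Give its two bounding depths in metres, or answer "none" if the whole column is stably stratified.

Evaluate Δρ/ρ₀ = −αΔT + βΔS across each adjacent pair:
  33–105 m: −αΔT+βΔS = −(2.5 × 10⁻⁴)(-4.9)+(7.7 × 10⁻⁴)(-0.57) = 7.9 × 10⁻⁴ → stable
  105–115 m: −αΔT+βΔS = −(2.5 × 10⁻⁴)(-7.1)+(7.7 × 10⁻⁴)(+1.13) = 2.6 × 10⁻³ → stable
  115–170 m: −αΔT+βΔS = −(2.5 × 10⁻⁴)(+7.2)+(7.7 × 10⁻⁴)(+0.18) = -1.7 × 10⁻³ → UNSTABLE
  170–206 m: −αΔT+βΔS = −(2.5 × 10⁻⁴)(-6.1)+(7.7 × 10⁻⁴)(-1.02) = 7.4 × 10⁻⁴ → stable
The 115–170 m interval has Δρ < 0: lighter water underlies denser water.

115–170 m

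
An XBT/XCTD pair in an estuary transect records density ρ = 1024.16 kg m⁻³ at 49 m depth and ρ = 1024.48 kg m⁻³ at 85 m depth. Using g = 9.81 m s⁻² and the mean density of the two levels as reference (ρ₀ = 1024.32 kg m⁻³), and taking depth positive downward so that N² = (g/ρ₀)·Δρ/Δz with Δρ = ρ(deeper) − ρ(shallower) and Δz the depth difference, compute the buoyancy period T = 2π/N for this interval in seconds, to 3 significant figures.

Δρ = 1024.48 − 1024.16 = 0.32 kg m⁻³ over Δz = 85 − 49 = 36 m.
N² = (9.81/1024.32) × (0.32/36) = 8.5130 × 10⁻⁵ s⁻².
N = √(8.5130 × 10⁻⁵) = 9.2266 × 10⁻³ rad s⁻¹, so T = 2π/N = 680.99 s ≈ 681 s.

681 s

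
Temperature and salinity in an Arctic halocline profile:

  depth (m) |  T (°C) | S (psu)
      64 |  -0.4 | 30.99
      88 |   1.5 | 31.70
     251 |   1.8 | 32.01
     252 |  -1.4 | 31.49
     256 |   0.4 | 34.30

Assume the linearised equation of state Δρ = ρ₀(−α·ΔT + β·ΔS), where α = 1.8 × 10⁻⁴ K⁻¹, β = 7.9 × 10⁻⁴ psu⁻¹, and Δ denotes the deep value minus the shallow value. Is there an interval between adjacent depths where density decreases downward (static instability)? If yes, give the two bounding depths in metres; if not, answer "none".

Evaluate Δρ/ρ₀ = −αΔT + βΔS across each adjacent pair:
  64–88 m: −αΔT+βΔS = −(1.8 × 10⁻⁴)(+1.9)+(7.9 × 10⁻⁴)(+0.71) = 2.2 × 10⁻⁴ → stable
  88–251 m: −αΔT+βΔS = −(1.8 × 10⁻⁴)(+0.3)+(7.9 × 10⁻⁴)(+0.31) = 1.9 × 10⁻⁴ → stable
  251–252 m: −αΔT+βΔS = −(1.8 × 10⁻⁴)(-3.2)+(7.9 × 10⁻⁴)(-0.52) = 1.7 × 10⁻⁴ → stable
  252–256 m: −αΔT+βΔS = −(1.8 × 10⁻⁴)(+1.8)+(7.9 × 10⁻⁴)(+2.81) = 1.9 × 10⁻³ → stable
Every interval has Δρ > 0: the column is stably stratified throughout.

none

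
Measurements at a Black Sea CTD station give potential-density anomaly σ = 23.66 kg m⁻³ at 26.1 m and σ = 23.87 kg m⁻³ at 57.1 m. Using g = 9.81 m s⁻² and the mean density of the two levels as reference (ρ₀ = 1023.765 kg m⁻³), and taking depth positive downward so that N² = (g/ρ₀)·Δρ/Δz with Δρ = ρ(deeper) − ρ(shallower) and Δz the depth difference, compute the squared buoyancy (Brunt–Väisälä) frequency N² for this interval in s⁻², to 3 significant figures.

6.49 × 10⁻⁵ s⁻²

Δρ = 1023.87 − 1023.66 = 0.21 kg m⁻³ over Δz = 57.1 − 26.1 = 31 m.
N² = (9.81/1023.765) × (0.21/31) = 6.4912 × 10⁻⁵ s⁻² ≈ 6.49 × 10⁻⁵ s⁻².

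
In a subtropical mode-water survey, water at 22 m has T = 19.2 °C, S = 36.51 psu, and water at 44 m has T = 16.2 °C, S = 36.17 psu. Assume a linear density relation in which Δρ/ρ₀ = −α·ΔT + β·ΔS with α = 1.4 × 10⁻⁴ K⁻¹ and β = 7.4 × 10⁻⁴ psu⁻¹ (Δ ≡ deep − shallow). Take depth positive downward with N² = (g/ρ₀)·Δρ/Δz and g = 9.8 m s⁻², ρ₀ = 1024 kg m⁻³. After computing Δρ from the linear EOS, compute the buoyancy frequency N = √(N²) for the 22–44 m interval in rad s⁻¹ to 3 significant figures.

ΔT = -3.0 K, ΔS = -0.34 psu (deep − shallow).
Δρ/ρ₀ = −αΔT + βΔS = 4.20 × 10⁻⁴ − 2.516 × 10⁻⁴ = 1.684 × 10⁻⁴, so Δρ ≈ 0.1724 kg m⁻³.
N² = (g/ρ₀)·Δρ/Δz = g·(Δρ/ρ₀)/Δz = 9.8 × 1.684 × 10⁻⁴ / 22 = 7.5015 × 10⁻⁵ s⁻².
N = √(7.5015 × 10⁻⁵) = 8.6611 × 10⁻³ rad s⁻¹ ≈ 8.66 × 10⁻³ rad s⁻¹.

8.66 × 10⁻³ rad s⁻¹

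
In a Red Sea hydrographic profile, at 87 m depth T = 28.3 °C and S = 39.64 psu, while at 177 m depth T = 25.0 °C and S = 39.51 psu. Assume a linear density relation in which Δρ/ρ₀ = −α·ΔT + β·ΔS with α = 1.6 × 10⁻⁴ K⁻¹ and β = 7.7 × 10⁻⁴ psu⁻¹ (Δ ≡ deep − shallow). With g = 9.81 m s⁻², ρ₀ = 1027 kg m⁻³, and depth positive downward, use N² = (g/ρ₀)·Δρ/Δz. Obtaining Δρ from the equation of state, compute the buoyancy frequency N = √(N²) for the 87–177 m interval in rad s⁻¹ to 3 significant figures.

6.83 × 10⁻³ rad s⁻¹

ΔT = -3.3 K, ΔS = -0.13 psu (deep − shallow).
Δρ/ρ₀ = −αΔT + βΔS = 5.28 × 10⁻⁴ − 1.001 × 10⁻⁴ = 4.279 × 10⁻⁴, so Δρ ≈ 0.4395 kg m⁻³.
N² = (g/ρ₀)·Δρ/Δz = g·(Δρ/ρ₀)/Δz = 9.81 × 4.279 × 10⁻⁴ / 90 = 4.6641 × 10⁻⁵ s⁻².
N = √(4.6641 × 10⁻⁵) = 6.8294 × 10⁻³ rad s⁻¹ ≈ 6.83 × 10⁻³ rad s⁻¹.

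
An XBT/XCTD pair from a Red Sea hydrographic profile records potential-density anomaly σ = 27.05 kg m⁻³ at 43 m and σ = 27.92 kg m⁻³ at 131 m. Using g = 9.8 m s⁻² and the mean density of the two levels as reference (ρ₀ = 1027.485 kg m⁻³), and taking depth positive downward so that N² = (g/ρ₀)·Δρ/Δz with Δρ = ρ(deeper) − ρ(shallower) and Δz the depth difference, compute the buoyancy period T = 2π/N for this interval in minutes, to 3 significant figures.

10.8 min

Δρ = 1027.92 − 1027.05 = 0.87 kg m⁻³ over Δz = 131 − 43 = 88 m.
N² = (9.8/1027.485) × (0.87/88) = 9.4295 × 10⁻⁵ s⁻².
N = √(9.4295 × 10⁻⁵) = 9.7106 × 10⁻³ rad s⁻¹, so T = 2π/N = 647.04 s = 10.784 min ≈ 10.8 min.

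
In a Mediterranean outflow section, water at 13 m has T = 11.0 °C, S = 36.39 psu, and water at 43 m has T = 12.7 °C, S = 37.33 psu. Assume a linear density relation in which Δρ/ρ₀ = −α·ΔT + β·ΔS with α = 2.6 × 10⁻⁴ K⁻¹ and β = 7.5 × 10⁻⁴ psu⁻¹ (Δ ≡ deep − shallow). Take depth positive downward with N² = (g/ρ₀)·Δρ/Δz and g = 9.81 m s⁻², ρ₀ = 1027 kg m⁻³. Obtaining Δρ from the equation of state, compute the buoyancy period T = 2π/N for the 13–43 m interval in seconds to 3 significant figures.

678 s

ΔT = +1.7 K, ΔS = +0.94 psu (deep − shallow).
Δρ/ρ₀ = −αΔT + βΔS = -4.42 × 10⁻⁴ + 7.05 × 10⁻⁴ = 2.63 × 10⁻⁴, so Δρ ≈ 0.2701 kg m⁻³.
N² = (g/ρ₀)·Δρ/Δz = g·(Δρ/ρ₀)/Δz = 9.81 × 2.63 × 10⁻⁴ / 30 = 8.6001 × 10⁻⁵ s⁻².
N = √(8.6001 × 10⁻⁵) = 9.2737 × 10⁻³ rad s⁻¹ → T = 2π/N = 677.53 s ≈ 678 s.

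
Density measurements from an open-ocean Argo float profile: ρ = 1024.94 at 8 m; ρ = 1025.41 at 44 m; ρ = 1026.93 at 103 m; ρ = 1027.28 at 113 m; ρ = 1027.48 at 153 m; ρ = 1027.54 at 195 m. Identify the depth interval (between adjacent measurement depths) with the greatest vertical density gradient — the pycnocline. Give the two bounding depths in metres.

103–113 m

Compute the density gradient over each adjacent pair:
  8–44 m: Δρ/Δz = 0.47/36 = 0.013 kg m⁻⁴
  44–103 m: Δρ/Δz = 1.52/59 = 0.026 kg m⁻⁴
  103–113 m: Δρ/Δz = 0.35/10 = 0.035 kg m⁻⁴
  113–153 m: Δρ/Δz = 0.20/40 = 5.0 × 10⁻³ kg m⁻⁴
  153–195 m: Δρ/Δz = 0.06/42 = 1.4 × 10⁻³ kg m⁻⁴
The largest gradient is in the 103–113 m interval — the pycnocline.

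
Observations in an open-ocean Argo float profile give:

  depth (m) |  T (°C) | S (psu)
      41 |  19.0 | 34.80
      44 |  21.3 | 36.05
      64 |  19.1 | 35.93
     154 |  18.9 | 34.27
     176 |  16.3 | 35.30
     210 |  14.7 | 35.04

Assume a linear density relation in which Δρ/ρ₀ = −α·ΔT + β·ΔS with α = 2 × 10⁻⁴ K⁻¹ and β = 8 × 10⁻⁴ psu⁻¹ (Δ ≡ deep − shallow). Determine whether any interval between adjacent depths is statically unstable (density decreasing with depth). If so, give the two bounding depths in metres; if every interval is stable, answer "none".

Evaluate Δρ/ρ₀ = −αΔT + βΔS across each adjacent pair:
  41–44 m: −αΔT+βΔS = −(2 × 10⁻⁴)(+2.3)+(8 × 10⁻⁴)(+1.25) = 5.4 × 10⁻⁴ → stable
  44–64 m: −αΔT+βΔS = −(2 × 10⁻⁴)(-2.2)+(8 × 10⁻⁴)(-0.12) = 3.4 × 10⁻⁴ → stable
  64–154 m: −αΔT+βΔS = −(2 × 10⁻⁴)(-0.2)+(8 × 10⁻⁴)(-1.66) = -1.3 × 10⁻³ → UNSTABLE
  154–176 m: −αΔT+βΔS = −(2 × 10⁻⁴)(-2.6)+(8 × 10⁻⁴)(+1.03) = 1.3 × 10⁻³ → stable
  176–210 m: −αΔT+βΔS = −(2 × 10⁻⁴)(-1.6)+(8 × 10⁻⁴)(-0.26) = 1.1 × 10⁻⁴ → stable
The 64–154 m interval has Δρ < 0: lighter water underlies denser water.

64–154 m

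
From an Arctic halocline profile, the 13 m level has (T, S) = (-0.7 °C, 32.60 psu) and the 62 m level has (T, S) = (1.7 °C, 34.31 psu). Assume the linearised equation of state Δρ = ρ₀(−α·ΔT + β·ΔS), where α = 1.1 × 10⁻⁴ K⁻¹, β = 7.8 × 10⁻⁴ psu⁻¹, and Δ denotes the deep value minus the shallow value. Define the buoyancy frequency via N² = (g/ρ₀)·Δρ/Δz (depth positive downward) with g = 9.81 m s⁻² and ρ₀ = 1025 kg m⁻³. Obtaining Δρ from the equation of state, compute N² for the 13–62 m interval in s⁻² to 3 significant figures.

2.14 × 10⁻⁴ s⁻²

ΔT = +2.4 K, ΔS = +1.71 psu (deep − shallow).
Δρ/ρ₀ = −αΔT + βΔS = -2.64 × 10⁻⁴ + 1.3338 × 10⁻³ = 1.0698 × 10⁻³, so Δρ ≈ 1.097 kg m⁻³.
N² = (g/ρ₀)·Δρ/Δz = g·(Δρ/ρ₀)/Δz = 9.81 × 1.0698 × 10⁻³ / 49 = 2.1418 × 10⁻⁴ s⁻² ≈ 2.14 × 10⁻⁴ s⁻².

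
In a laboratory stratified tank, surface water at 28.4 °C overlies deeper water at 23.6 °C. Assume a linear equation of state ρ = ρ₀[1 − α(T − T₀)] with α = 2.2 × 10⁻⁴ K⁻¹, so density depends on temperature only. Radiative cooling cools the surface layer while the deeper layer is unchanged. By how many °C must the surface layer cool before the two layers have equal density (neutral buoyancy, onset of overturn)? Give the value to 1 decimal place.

4.8 °C

With temperature the only control, equal density requires T_surf′ = T_deep.
T_surf′ = 23.6 °C.
Cooling required: 28.4 − 23.6 = 4.8 °C.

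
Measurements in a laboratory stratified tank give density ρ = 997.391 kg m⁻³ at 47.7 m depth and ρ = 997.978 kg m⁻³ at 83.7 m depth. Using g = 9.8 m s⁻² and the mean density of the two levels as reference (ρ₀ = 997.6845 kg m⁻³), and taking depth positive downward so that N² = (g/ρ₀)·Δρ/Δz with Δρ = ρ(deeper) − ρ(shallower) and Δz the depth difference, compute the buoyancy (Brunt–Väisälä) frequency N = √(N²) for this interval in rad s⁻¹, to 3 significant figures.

0.0127 rad s⁻¹

Δρ = 997.978 − 997.391 = 0.587 kg m⁻³ over Δz = 83.7 − 47.7 = 36 m.
N² = (9.8/997.6845) × (0.587/36) = 1.6017 × 10⁻⁴ s⁻².
N = √(1.6017 × 10⁻⁴) = 0.012656 rad s⁻¹ ≈ 0.0127 rad s⁻¹.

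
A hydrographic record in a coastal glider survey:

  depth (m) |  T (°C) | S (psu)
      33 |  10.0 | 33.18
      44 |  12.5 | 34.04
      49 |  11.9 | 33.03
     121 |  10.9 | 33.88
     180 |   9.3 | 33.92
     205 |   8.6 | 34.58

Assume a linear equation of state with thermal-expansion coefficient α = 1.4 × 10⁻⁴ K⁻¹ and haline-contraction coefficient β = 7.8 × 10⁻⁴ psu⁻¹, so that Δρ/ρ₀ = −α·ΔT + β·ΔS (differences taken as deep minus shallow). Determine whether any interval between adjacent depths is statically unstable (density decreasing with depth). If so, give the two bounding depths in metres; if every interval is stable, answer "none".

Evaluate Δρ/ρ₀ = −αΔT + βΔS across each adjacent pair:
  33–44 m: −αΔT+βΔS = −(1.4 × 10⁻⁴)(+2.5)+(7.8 × 10⁻⁴)(+0.86) = 3.2 × 10⁻⁴ → stable
  44–49 m: −αΔT+βΔS = −(1.4 × 10⁻⁴)(-0.6)+(7.8 × 10⁻⁴)(-1.01) = -7.0 × 10⁻⁴ → UNSTABLE
  49–121 m: −αΔT+βΔS = −(1.4 × 10⁻⁴)(-1.0)+(7.8 × 10⁻⁴)(+0.85) = 8.0 × 10⁻⁴ → stable
  121–180 m: −αΔT+βΔS = −(1.4 × 10⁻⁴)(-1.6)+(7.8 × 10⁻⁴)(+0.04) = 2.6 × 10⁻⁴ → stable
  180–205 m: −αΔT+βΔS = −(1.4 × 10⁻⁴)(-0.7)+(7.8 × 10⁻⁴)(+0.66) = 6.1 × 10⁻⁴ → stable
The 44–49 m interval has Δρ < 0: lighter water underlies denser water.

44–49 m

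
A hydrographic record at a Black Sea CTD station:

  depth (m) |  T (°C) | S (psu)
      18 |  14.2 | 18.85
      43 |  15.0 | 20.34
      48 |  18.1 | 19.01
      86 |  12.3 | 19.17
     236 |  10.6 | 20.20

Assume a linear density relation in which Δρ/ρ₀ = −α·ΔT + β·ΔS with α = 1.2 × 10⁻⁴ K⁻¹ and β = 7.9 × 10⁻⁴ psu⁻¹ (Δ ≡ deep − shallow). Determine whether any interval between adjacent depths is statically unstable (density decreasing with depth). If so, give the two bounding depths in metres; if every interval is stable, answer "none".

Evaluate Δρ/ρ₀ = −αΔT + βΔS across each adjacent pair:
  18–43 m: −αΔT+βΔS = −(1.2 × 10⁻⁴)(+0.8)+(7.9 × 10⁻⁴)(+1.49) = 1.1 × 10⁻³ → stable
  43–48 m: −αΔT+βΔS = −(1.2 × 10⁻⁴)(+3.1)+(7.9 × 10⁻⁴)(-1.33) = -1.4 × 10⁻³ → UNSTABLE
  48–86 m: −αΔT+βΔS = −(1.2 × 10⁻⁴)(-5.8)+(7.9 × 10⁻⁴)(+0.16) = 8.2 × 10⁻⁴ → stable
  86–236 m: −αΔT+βΔS = −(1.2 × 10⁻⁴)(-1.7)+(7.9 × 10⁻⁴)(+1.03) = 1.0 × 10⁻³ → stable
The 43–48 m interval has Δρ < 0: lighter water underlies denser water.

43–48 m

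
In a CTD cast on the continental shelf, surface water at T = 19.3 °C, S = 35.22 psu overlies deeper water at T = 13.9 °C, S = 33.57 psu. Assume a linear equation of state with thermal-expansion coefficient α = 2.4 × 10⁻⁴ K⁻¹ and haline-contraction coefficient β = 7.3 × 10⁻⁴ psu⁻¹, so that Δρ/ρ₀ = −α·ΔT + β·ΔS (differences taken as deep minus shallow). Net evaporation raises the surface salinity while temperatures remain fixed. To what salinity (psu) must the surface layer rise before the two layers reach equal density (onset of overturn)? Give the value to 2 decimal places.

Neutral buoyancy requires −α(T_deep − T_surf) + β(S_deep − S_surf′) = 0.
S_surf′ = S_deep − (α/β)·ΔT = 33.57 − (2.4 × 10⁻⁴/7.3 × 10⁻⁴)·(-5.4) = 35.3453 psu.
Increase required: 35.3453 − 35.22 = 0.1253 psu.

35.35 psu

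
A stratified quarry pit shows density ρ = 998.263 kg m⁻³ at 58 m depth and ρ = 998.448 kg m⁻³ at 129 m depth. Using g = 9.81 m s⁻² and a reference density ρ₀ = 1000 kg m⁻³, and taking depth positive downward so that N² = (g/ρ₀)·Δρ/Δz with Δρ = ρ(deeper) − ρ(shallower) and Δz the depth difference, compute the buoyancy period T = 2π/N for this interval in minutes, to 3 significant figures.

20.7 min

Δρ = 998.448 − 998.263 = 0.185 kg m⁻³ over Δz = 129 − 58 = 71 m.
N² = (9.81/1000) × (0.185/71) = 2.5561 × 10⁻⁵ s⁻².
N = √(2.5561 × 10⁻⁵) = 5.0558 × 10⁻³ rad s⁻¹, so T = 2π/N = 1.2428 × 10³ s = 20.713 min ≈ 20.7 min.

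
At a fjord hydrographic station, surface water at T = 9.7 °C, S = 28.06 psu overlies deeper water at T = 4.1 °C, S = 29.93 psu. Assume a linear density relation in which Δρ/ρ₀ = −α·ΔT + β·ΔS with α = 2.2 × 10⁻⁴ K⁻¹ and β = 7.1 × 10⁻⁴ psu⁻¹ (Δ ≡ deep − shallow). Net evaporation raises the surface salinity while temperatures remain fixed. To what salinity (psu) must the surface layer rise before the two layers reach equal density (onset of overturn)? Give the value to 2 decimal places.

Neutral buoyancy requires −α(T_deep − T_surf) + β(S_deep − S_surf′) = 0.
S_surf′ = S_deep − (α/β)·ΔT = 29.93 − (2.2 × 10⁻⁴/7.1 × 10⁻⁴)·(-5.6) = 31.6652 psu.
Increase required: 31.6652 − 28.06 = 3.6052 psu.

31.67 psu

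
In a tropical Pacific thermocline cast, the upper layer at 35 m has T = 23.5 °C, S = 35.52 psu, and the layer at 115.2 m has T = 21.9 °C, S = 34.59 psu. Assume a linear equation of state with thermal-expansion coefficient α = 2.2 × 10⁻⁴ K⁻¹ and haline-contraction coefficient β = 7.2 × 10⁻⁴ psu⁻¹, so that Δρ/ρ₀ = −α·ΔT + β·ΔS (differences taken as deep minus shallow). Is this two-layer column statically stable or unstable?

ΔT = 21.9 − 23.5 = -1.6 K and ΔS = 34.59 − 35.52 = -0.93 psu (deep − shallow).
−αΔT = 3.52 × 10⁻⁴; βΔS = -6.696 × 10⁻⁴; sum Δρ/ρ₀ = -3.176 × 10⁻⁴.
Δρ/ρ₀ < 0, so Δρ < 0: deeper water is lighter → statically unstable; the column would overturn.

unstable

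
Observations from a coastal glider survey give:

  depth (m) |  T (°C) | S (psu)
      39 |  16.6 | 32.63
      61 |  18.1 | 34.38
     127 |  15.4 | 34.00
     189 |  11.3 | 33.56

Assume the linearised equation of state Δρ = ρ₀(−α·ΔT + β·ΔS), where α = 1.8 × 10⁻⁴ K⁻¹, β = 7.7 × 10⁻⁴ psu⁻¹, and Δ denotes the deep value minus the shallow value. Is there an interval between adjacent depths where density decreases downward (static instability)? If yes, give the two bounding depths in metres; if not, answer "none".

Evaluate Δρ/ρ₀ = −αΔT + βΔS across each adjacent pair:
  39–61 m: −αΔT+βΔS = −(1.8 × 10⁻⁴)(+1.5)+(7.7 × 10⁻⁴)(+1.75) = 1.1 × 10⁻³ → stable
  61–127 m: −αΔT+βΔS = −(1.8 × 10⁻⁴)(-2.7)+(7.7 × 10⁻⁴)(-0.38) = 1.9 × 10⁻⁴ → stable
  127–189 m: −αΔT+βΔS = −(1.8 × 10⁻⁴)(-4.1)+(7.7 × 10⁻⁴)(-0.44) = 4.0 × 10⁻⁴ → stable
Every interval has Δρ > 0: the column is stably stratified throughout.

none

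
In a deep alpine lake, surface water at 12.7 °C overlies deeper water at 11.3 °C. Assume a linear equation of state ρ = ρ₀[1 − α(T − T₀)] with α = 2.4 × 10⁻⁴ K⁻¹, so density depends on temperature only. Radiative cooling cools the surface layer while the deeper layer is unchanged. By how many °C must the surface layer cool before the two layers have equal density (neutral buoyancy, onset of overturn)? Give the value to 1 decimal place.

1.4 °C

With temperature the only control, equal density requires T_surf′ = T_deep.
T_surf′ = 11.3 °C.
Cooling required: 12.7 − 11.3 = 1.4 °C.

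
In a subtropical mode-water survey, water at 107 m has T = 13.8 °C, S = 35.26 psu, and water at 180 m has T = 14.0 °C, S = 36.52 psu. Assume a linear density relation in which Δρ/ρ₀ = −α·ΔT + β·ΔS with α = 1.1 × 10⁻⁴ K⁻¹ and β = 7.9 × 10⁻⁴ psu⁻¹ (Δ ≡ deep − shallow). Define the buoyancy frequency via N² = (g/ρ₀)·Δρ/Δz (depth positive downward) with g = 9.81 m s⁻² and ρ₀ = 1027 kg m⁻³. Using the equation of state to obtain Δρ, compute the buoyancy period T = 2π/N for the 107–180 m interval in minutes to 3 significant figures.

9.16 min

ΔT = +0.2 K, ΔS = +1.26 psu (deep − shallow).
Δρ/ρ₀ = −αΔT + βΔS = -2.20 × 10⁻⁵ + 9.954 × 10⁻⁴ = 9.734 × 10⁻⁴, so Δρ ≈ 0.9997 kg m⁻³.
N² = (g/ρ₀)·Δρ/Δz = g·(Δρ/ρ₀)/Δz = 9.81 × 9.734 × 10⁻⁴ / 73 = 1.3081 × 10⁻⁴ s⁻².
N = √(1.3081 × 10⁻⁴) = 0.011437 rad s⁻¹ → T = 2π/N = 549.37 s = 9.1562 min ≈ 9.16 min.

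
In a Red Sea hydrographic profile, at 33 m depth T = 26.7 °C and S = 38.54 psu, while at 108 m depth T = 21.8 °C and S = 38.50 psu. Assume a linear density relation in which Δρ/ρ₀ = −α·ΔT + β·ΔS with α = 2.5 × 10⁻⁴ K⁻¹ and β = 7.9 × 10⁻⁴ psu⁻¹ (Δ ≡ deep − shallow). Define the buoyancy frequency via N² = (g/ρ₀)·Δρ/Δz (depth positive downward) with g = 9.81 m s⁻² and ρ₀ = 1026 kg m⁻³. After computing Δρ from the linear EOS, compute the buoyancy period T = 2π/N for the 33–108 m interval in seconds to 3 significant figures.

ΔT = -4.9 K, ΔS = -0.04 psu (deep − shallow).
Δρ/ρ₀ = −αΔT + βΔS = 1.225 × 10⁻³ − 3.16 × 10⁻⁵ = 1.1934 × 10⁻³, so Δρ ≈ 1.224 kg m⁻³.
N² = (g/ρ₀)·Δρ/Δz = g·(Δρ/ρ₀)/Δz = 9.81 × 1.1934 × 10⁻³ / 75 = 1.5610 × 10⁻⁴ s⁻².
N = √(1.5610 × 10⁻⁴) = 0.012494 rad s⁻¹ → T = 2π/N = 502.90 s ≈ 503 s.

503 s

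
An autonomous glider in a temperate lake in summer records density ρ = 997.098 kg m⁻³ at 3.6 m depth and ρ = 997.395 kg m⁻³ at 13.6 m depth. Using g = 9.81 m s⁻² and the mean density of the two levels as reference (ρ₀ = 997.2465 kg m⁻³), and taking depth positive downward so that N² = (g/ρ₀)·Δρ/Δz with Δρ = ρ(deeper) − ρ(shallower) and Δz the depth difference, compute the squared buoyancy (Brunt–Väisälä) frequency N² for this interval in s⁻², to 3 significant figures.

2.92 × 10⁻⁴ s⁻²

Δρ = 997.395 − 997.098 = 0.297 kg m⁻³ over Δz = 13.6 − 3.6 = 10 m.
N² = (9.81/997.2465) × (0.297/10) = 2.9216 × 10⁻⁴ s⁻² ≈ 2.92 × 10⁻⁴ s⁻².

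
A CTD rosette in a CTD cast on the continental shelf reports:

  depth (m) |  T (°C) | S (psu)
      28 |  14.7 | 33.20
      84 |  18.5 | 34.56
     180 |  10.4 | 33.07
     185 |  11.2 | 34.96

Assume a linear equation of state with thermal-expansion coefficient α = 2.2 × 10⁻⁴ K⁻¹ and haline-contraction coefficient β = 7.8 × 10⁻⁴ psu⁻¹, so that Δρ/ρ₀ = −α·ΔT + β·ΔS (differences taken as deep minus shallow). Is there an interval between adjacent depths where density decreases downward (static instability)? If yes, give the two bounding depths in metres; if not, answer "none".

none

Evaluate Δρ/ρ₀ = −αΔT + βΔS across each adjacent pair:
  28–84 m: −αΔT+βΔS = −(2.2 × 10⁻⁴)(+3.8)+(7.8 × 10⁻⁴)(+1.36) = 2.2 × 10⁻⁴ → stable
  84–180 m: −αΔT+βΔS = −(2.2 × 10⁻⁴)(-8.1)+(7.8 × 10⁻⁴)(-1.49) = 6.2 × 10⁻⁴ → stable
  180–185 m: −αΔT+βΔS = −(2.2 × 10⁻⁴)(+0.8)+(7.8 × 10⁻⁴)(+1.89) = 1.3 × 10⁻³ → stable
Every interval has Δρ > 0: the column is stably stratified throughout.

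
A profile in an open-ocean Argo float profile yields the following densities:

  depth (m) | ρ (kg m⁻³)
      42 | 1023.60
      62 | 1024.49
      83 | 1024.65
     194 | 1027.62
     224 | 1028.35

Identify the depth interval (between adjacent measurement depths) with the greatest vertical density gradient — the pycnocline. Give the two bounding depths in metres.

Compute the density gradient over each adjacent pair:
  42–62 m: Δρ/Δz = 0.89/20 = 0.044 kg m⁻⁴
  62–83 m: Δρ/Δz = 0.16/21 = 7.6 × 10⁻³ kg m⁻⁴
  83–194 m: Δρ/Δz = 2.97/111 = 0.027 kg m⁻⁴
  194–224 m: Δρ/Δz = 0.73/30 = 0.024 kg m⁻⁴
The largest gradient is in the 42–62 m interval — the pycnocline.

42–62 m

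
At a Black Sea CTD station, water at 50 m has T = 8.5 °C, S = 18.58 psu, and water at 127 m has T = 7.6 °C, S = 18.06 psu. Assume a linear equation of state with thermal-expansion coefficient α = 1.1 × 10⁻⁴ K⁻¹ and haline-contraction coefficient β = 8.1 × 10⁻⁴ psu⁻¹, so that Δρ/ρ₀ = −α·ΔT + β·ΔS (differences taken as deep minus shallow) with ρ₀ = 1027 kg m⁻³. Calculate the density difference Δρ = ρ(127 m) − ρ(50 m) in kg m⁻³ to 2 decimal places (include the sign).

-0.33 kg m⁻³

ΔT = -0.9 K, ΔS = -0.52 psu (deep − shallow).
Δρ/ρ₀ = −(1.1 × 10⁻⁴)(-0.9) + (8.1 × 10⁻⁴)(-0.52) = -3.222 × 10⁻⁴.
Δρ = 1027 × (-3.222 × 10⁻⁴) = -0.33 kg m⁻³.
Negative Δρ: lighter below, statically unstable.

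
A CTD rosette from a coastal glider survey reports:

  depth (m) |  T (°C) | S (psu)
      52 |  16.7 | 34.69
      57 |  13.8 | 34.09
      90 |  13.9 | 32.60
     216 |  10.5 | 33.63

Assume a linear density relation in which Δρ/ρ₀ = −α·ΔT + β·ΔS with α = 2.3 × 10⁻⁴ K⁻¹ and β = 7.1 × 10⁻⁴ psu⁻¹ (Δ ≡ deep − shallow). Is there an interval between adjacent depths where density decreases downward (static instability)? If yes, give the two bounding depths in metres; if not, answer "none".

Evaluate Δρ/ρ₀ = −αΔT + βΔS across each adjacent pair:
  52–57 m: −αΔT+βΔS = −(2.3 × 10⁻⁴)(-2.9)+(7.1 × 10⁻⁴)(-0.60) = 2.4 × 10⁻⁴ → stable
  57–90 m: −αΔT+βΔS = −(2.3 × 10⁻⁴)(+0.1)+(7.1 × 10⁻⁴)(-1.49) = -1.1 × 10⁻³ → UNSTABLE
  90–216 m: −αΔT+βΔS = −(2.3 × 10⁻⁴)(-3.4)+(7.1 × 10⁻⁴)(+1.03) = 1.5 × 10⁻³ → stable
The 57–90 m interval has Δρ < 0: lighter water underlies denser water.

57–90 m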